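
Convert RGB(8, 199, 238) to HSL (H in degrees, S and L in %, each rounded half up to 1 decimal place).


Normalize: R'=8/255≈0.0314, G'=199/255≈0.7804, B'=238/255≈0.9333
Max=238/255, Min=8/255, Δ=Max-Min=230/255
L = (Max+Min)/2 = (238+8)/510 = 246/510 = 0.48235… → L = 48.2%
L ≤ 0.5 → S = Δ/(Max+Min) = 230/(238+8) = 230/246 = 0.93495… → S = 93.5%
(the 1/255 factors cancel in S and H, so raw channel differences can be used)
Max is B' → H = 60 × ((R-G)/Δ + 4) = 60 × ((8-199)/230 + 4)
  -191/230 + 4 = -0.8304… + 4 = 3.1695…
  H = 60 × 3.1695… = 190.173…° → H = 190.2°
= HSL(190.2°, 93.5%, 48.2%)


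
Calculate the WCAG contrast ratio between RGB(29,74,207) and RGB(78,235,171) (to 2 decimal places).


Linearize each sRGB channel c=v/255: c/12.92 if c ≤ 0.04045 else ((c+0.055)/1.055)^2.4
L = 0.2126×R_lin + 0.7152×G_lin + 0.0722×B_lin
Color 1 (29,74,207):
  R=29: 29/255≈0.1137 > 0.04045 → ((0.1137+0.055)/1.055)^2.4 ≈ 0.01229
  G=74: 74/255≈0.2902 > 0.04045 → ((0.2902+0.055)/1.055)^2.4 ≈ 0.06848
  B=207: 207/255≈0.8118 > 0.04045 → ((0.8118+0.055)/1.055)^2.4 ≈ 0.62396
  L1 = 0.2126×0.01229 + 0.7152×0.06848 + 0.0722×0.62396 ≈ 0.09664
Color 2 (78,235,171):
  R=78: 78/255≈0.3059 > 0.04045 → ((0.3059+0.055)/1.055)^2.4 ≈ 0.07619
  G=235: 235/255≈0.9216 > 0.04045 → ((0.9216+0.055)/1.055)^2.4 ≈ 0.83077
  B=171: 171/255≈0.6706 > 0.04045 → ((0.6706+0.055)/1.055)^2.4 ≈ 0.40724
  L2 = 0.2126×0.07619 + 0.7152×0.83077 + 0.0722×0.40724 ≈ 0.63977
Lighter = 0.63977, Darker = 0.09664
Ratio = (L_lighter + 0.05) / (L_darker + 0.05)
Ratio = (0.63977 + 0.05) / (0.09664 + 0.05) = 0.68977 / 0.14664 ≈ 4.7039
Ratio ≈ 4.70:1


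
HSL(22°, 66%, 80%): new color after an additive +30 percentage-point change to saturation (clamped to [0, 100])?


Original S = 66%
Adjustment = +30 percentage points
New S = 66 + (30) = 96
Clamp to [0, 100] → 96
= HSL(22°, 96%, 80%)


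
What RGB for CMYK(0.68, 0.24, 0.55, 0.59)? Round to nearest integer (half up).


R = 255 × (1-C) × (1-K) = 255 × 0.32 × 0.41 = 33.456 → 33
G = 255 × (1-M) × (1-K) = 255 × 0.76 × 0.41 = 79.458 → 79
B = 255 × (1-Y) × (1-K) = 255 × 0.45 × 0.41 = 47.0475 → 47
= RGB(33, 79, 47)


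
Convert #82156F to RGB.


82 → 130 (R)
15 → 21 (G)
6F → 111 (B)
= RGB(130, 21, 111)


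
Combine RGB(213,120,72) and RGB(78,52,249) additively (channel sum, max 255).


Additive: each channel = min(255, C₁+C₂)
R: 213+78 = 291 → 255
G: 120+52 = 172 → 172
B: 72+249 = 321 → 255
= RGB(255, 172, 255)


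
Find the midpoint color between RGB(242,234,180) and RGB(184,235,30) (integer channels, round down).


Midpoint: each channel = ⌊(C₁+C₂)/2⌋
R: ⌊(242+184)/2⌋ = 213
G: ⌊(234+235)/2⌋ = 234
B: ⌊(180+30)/2⌋ = 105
= RGB(213, 234, 105)


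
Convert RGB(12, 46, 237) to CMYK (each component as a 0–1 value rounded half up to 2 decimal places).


R'=12/255≈0.0471, G'=46/255≈0.1804, B'=237/255≈0.9294
K = 1 - max(R',G',B') = 1 - 237/255 = 18/255 = 0.07058… → 0.07
(1-R'-K)/(1-K) simplifies to (max-R)/max with max = 237:
C = (237-12)/237 = 225/237 = 0.94936… → 0.95
M = (237-46)/237 = 191/237 = 0.80590… → 0.81
Y = (237-237)/237 = 0/237 = 0 → 0.00
= CMYK(0.95, 0.81, 0.00, 0.07)


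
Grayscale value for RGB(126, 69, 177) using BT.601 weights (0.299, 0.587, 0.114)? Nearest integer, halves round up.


Gray = 0.299×R + 0.587×G + 0.114×B
Gray = 0.299×126 + 0.587×69 + 0.114×177
Gray = 37.674 + 40.503 + 20.178
Gray = 98.355 → round half up → 98
Gray = 98


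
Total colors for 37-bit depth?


Colors = 2^bits = 2^37
= 137,438,953,472 colors


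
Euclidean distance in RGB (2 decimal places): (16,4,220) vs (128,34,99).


d = √[(R₁-R₂)² + (G₁-G₂)² + (B₁-B₂)²]
d = √[(16-128)² + (4-34)² + (220-99)²]
d = √[12544 + 900 + 14641]
d = √28085
d ≈ 167.59


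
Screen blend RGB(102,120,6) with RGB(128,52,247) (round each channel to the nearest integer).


Screen: C = 255 - (255-A)×(255-B)/255, rounded to nearest integer
R: 255 - (255-102)×(255-128)/255 = 255 - 19431/255 ≈ 255 - 76.200 = 178.800 → 179
G: 255 - (255-120)×(255-52)/255 = 255 - 27405/255 ≈ 255 - 107.471 = 147.529 → 148
B: 255 - (255-6)×(255-247)/255 = 255 - 1992/255 ≈ 255 - 7.812 = 247.188 → 247
= RGB(179, 148, 247)


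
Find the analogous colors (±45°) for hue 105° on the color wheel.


Base hue: 105°
Left analog: (105 - 45) mod 360 = 60°
Right analog: (105 + 45) mod 360 = 150°
Analogous hues = 60° and 150°


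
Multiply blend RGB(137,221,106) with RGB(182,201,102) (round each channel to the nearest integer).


Multiply: C = A×B/255, rounded to nearest integer
R: 137×182/255 = 24934/255 ≈ 97.780 → 98
G: 221×201/255 = 44421/255 ≈ 174.200 → 174
B: 106×102/255 = 10812/255 ≈ 42.400 → 42
= RGB(98, 174, 42)


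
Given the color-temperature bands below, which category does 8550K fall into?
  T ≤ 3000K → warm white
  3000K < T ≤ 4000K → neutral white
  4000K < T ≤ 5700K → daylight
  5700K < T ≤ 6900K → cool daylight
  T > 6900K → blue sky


Temperature: 8550K
8550K > 6900K → blue sky
Classification: blue sky


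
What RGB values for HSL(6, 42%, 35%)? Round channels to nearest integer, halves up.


H=6°, S=0.42, L=0.35
C = (1-|2L-1|)×S = (1-|-0.30|)×0.42 = 0.294
H' = H/60 = 6/60 ≈ 0.1000; X = C×(1-|H' mod 2 - 1|) = 0.0294
m = L - C/2 = 0.35 - 0.147 = 0.203
Sector ⌊H'⌋ = 0 → (R',G',B') = (0.294, 0.0294, 0.0)
RGB = ((R'+m)×255, (G'+m)×255, (B'+m)×255) = (126.735, 59.262, 51.765)
Round half up → RGB(127, 59, 52)


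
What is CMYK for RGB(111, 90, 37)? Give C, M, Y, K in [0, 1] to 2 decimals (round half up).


R'=111/255≈0.4353, G'=90/255≈0.3529, B'=37/255≈0.1451
K = 1 - max(R',G',B') = 1 - 111/255 = 144/255 = 0.56470… → 0.56
(1-R'-K)/(1-K) simplifies to (max-R)/max with max = 111:
C = (111-111)/111 = 0/111 = 0 → 0.00
M = (111-90)/111 = 21/111 = 0.18918… → 0.19
Y = (111-37)/111 = 74/111 = 0.66666… → 0.67
= CMYK(0.00, 0.19, 0.67, 0.56)


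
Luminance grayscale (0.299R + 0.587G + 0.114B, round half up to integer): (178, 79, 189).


Gray = 0.299×R + 0.587×G + 0.114×B
Gray = 0.299×178 + 0.587×79 + 0.114×189
Gray = 53.222 + 46.373 + 21.546
Gray = 121.141 → round half up → 121
Gray = 121


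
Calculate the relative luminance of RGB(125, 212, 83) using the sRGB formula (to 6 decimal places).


Linearize each channel (sRGB transfer function): c = v/255; c_lin = c/12.92 if c ≤ 0.04045, else ((c+0.055)/1.055)^2.4
  R: 125/255 ≈ 0.490196 > 0.04045 → ((0.490196+0.055)/1.055)^2.4 ≈ 0.205079
  G: 212/255 ≈ 0.831373 > 0.04045 → ((0.831373+0.055)/1.055)^2.4 ≈ 0.658375
  B: 83/255 ≈ 0.325490 > 0.04045 → ((0.325490+0.055)/1.055)^2.4 ≈ 0.086500
R_lin = 0.205079, G_lin = 0.658375, B_lin = 0.086500
L = 0.2126×R + 0.7152×G + 0.0722×B
L = 0.2126×0.205079 + 0.7152×0.658375 + 0.0722×0.086500
L ≈ 0.520715


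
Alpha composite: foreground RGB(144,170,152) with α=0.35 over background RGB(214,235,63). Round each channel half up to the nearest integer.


C = α×F + (1-α)×B, with 1-α = 0.65
R: 0.35×144 + 0.65×214 = 50.40 + 139.10 = 189.50 → 190
G: 0.35×170 + 0.65×235 = 59.50 + 152.75 = 212.25 → 212
B: 0.35×152 + 0.65×63 = 53.20 + 40.95 = 94.15 → 94
= RGB(190, 212, 94)


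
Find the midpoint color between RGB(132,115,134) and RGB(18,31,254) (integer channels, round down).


Midpoint: each channel = ⌊(C₁+C₂)/2⌋
R: ⌊(132+18)/2⌋ = 75
G: ⌊(115+31)/2⌋ = 73
B: ⌊(134+254)/2⌋ = 194
= RGB(75, 73, 194)


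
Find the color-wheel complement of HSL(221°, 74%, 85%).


Complement = opposite side of color wheel = hue + 180°
H' = (221 + 180) mod 360 = 41°
S and L unchanged.
= HSL(41°, 74%, 85%)


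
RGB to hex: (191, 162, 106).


R = 191 → BF (hex)
G = 162 → A2 (hex)
B = 106 → 6A (hex)
Hex = #BFA26A


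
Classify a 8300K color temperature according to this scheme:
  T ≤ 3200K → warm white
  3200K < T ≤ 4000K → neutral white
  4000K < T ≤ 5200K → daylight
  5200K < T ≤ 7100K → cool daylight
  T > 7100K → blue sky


Temperature: 8300K
8300K > 7100K → blue sky
Classification: blue sky


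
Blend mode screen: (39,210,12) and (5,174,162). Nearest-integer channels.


Screen: C = 255 - (255-A)×(255-B)/255, rounded to nearest integer
R: 255 - (255-39)×(255-5)/255 = 255 - 54000/255 ≈ 255 - 211.765 = 43.235 → 43
G: 255 - (255-210)×(255-174)/255 = 255 - 3645/255 ≈ 255 - 14.294 = 240.706 → 241
B: 255 - (255-12)×(255-162)/255 = 255 - 22599/255 ≈ 255 - 88.624 = 166.376 → 166
= RGB(43, 241, 166)


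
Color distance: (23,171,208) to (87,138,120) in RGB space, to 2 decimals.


d = √[(R₁-R₂)² + (G₁-G₂)² + (B₁-B₂)²]
d = √[(23-87)² + (171-138)² + (208-120)²]
d = √[4096 + 1089 + 7744]
d = √12929
d ≈ 113.71


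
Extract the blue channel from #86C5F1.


Color: #86C5F1
R = 86 = 134
G = C5 = 197
B = F1 = 241
Blue = 241


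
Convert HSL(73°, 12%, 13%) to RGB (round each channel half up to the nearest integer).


H=73°, S=0.12, L=0.13
C = (1-|2L-1|)×S = (1-|-0.74|)×0.12 = 0.0312
H' = H/60 = 73/60 ≈ 1.2167; X = C×(1-|H' mod 2 - 1|) = 0.02444
m = L - C/2 = 0.13 - 0.0156 = 0.1144
Sector ⌊H'⌋ = 1 → (R',G',B') = (0.02444, 0.0312, 0.0)
RGB = ((R'+m)×255, (G'+m)×255, (B'+m)×255) = (35.4042, 37.128, 29.172)
Round half up → RGB(35, 37, 29)


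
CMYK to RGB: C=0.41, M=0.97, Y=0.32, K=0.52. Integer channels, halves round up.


R = 255 × (1-C) × (1-K) = 255 × 0.59 × 0.48 = 72.216 → 72
G = 255 × (1-M) × (1-K) = 255 × 0.03 × 0.48 = 3.672 → 4
B = 255 × (1-Y) × (1-K) = 255 × 0.68 × 0.48 = 83.232 → 83
= RGB(72, 4, 83)


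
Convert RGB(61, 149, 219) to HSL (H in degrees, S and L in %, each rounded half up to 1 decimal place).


Normalize: R'=61/255≈0.2392, G'=149/255≈0.5843, B'=219/255≈0.8588
Max=219/255, Min=61/255, Δ=Max-Min=158/255
L = (Max+Min)/2 = (219+61)/510 = 280/510 = 0.54901… → L = 54.9%
L > 0.5 → S = Δ/(2-Max-Min) = 158/(510-219-61) = 158/230 = 0.68695… → S = 68.7%
(the 1/255 factors cancel in S and H, so raw channel differences can be used)
Max is B' → H = 60 × ((R-G)/Δ + 4) = 60 × ((61-149)/158 + 4)
  -88/158 + 4 = -0.5569… + 4 = 3.4430…
  H = 60 × 3.4430… = 206.582…° → H = 206.6°
= HSL(206.6°, 68.7%, 54.9%)


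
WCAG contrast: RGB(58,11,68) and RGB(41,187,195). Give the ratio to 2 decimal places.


Linearize each sRGB channel c=v/255: c/12.92 if c ≤ 0.04045 else ((c+0.055)/1.055)^2.4
L = 0.2126×R_lin + 0.7152×G_lin + 0.0722×B_lin
Color 1 (58,11,68):
  R=58: 58/255≈0.2275 > 0.04045 → ((0.2275+0.055)/1.055)^2.4 ≈ 0.04231
  G=11: 11/255≈0.0431 > 0.04045 → ((0.0431+0.055)/1.055)^2.4 ≈ 0.00335
  B=68: 68/255≈0.2667 > 0.04045 → ((0.2667+0.055)/1.055)^2.4 ≈ 0.05781
  L1 = 0.2126×0.04231 + 0.7152×0.00335 + 0.0722×0.05781 ≈ 0.01556
Color 2 (41,187,195):
  R=41: 41/255≈0.1608 > 0.04045 → ((0.1608+0.055)/1.055)^2.4 ≈ 0.02217
  G=187: 187/255≈0.7333 > 0.04045 → ((0.7333+0.055)/1.055)^2.4 ≈ 0.49693
  B=195: 195/255≈0.7647 > 0.04045 → ((0.7647+0.055)/1.055)^2.4 ≈ 0.54572
  L2 = 0.2126×0.02217 + 0.7152×0.49693 + 0.0722×0.54572 ≈ 0.39952
Lighter = 0.39952, Darker = 0.01556
Ratio = (L_lighter + 0.05) / (L_darker + 0.05)
Ratio = (0.39952 + 0.05) / (0.01556 + 0.05) = 0.44952 / 0.06556 ≈ 6.8564
Ratio ≈ 6.86:1


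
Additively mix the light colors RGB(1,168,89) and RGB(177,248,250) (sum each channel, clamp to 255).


Additive: each channel = min(255, C₁+C₂)
R: 1+177 = 178 → 178
G: 168+248 = 416 → 255
B: 89+250 = 339 → 255
= RGB(178, 255, 255)


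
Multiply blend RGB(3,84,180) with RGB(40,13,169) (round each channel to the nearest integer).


Multiply: C = A×B/255, rounded to nearest integer
R: 3×40/255 = 120/255 ≈ 0.471 → 0
G: 84×13/255 = 1092/255 ≈ 4.282 → 4
B: 180×169/255 = 30420/255 ≈ 119.294 → 119
= RGB(0, 4, 119)


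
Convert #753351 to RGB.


75 → 117 (R)
33 → 51 (G)
51 → 81 (B)
= RGB(117, 51, 81)


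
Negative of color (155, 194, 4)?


Invert: (255-R, 255-G, 255-B)
R: 255-155 = 100
G: 255-194 = 61
B: 255-4 = 251
= RGB(100, 61, 251)


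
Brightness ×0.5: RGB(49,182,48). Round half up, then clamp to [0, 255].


Multiply each channel by 0.5, round half up, clamp to [0, 255]
R: 49×0.5 = 24.5 → round → 25
G: 182×0.5 = 91
B: 48×0.5 = 24
= RGB(25, 91, 24)


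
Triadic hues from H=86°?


Triadic: equally spaced at 120° intervals
H1 = 86°
H2 = (86 + 120) mod 360 = 206°
H3 = (86 + 240) mod 360 = 326°
Triadic = 86°, 206°, 326°


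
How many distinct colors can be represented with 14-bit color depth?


Colors = 2^bits = 2^14
= 16,384 colors


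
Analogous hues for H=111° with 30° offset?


Base hue: 111°
Left analog: (111 - 30) mod 360 = 81°
Right analog: (111 + 30) mod 360 = 141°
Analogous hues = 81° and 141°


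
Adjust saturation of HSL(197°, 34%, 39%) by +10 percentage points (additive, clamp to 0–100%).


Original S = 34%
Adjustment = +10 percentage points
New S = 34 + (10) = 44
Clamp to [0, 100] → 44
= HSL(197°, 44%, 39%)


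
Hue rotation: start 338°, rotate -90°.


New hue = (H + rotation) mod 360
New hue = (338 -90) mod 360
= 248 mod 360
= 248°


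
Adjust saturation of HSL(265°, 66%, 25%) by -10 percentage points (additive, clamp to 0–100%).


Original S = 66%
Adjustment = -10 percentage points
New S = 66 + (-10) = 56
Clamp to [0, 100] → 56
= HSL(265°, 56%, 25%)


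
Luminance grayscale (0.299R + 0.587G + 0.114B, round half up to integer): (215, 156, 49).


Gray = 0.299×R + 0.587×G + 0.114×B
Gray = 0.299×215 + 0.587×156 + 0.114×49
Gray = 64.285 + 91.572 + 5.586
Gray = 161.443 → round half up → 161
Gray = 161


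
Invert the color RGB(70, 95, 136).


Invert: (255-R, 255-G, 255-B)
R: 255-70 = 185
G: 255-95 = 160
B: 255-136 = 119
= RGB(185, 160, 119)


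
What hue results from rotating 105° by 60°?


New hue = (H + rotation) mod 360
New hue = (105 + 60) mod 360
= 165 mod 360
= 165°


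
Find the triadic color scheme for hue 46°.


Triadic: equally spaced at 120° intervals
H1 = 46°
H2 = (46 + 120) mod 360 = 166°
H3 = (46 + 240) mod 360 = 286°
Triadic = 46°, 166°, 286°


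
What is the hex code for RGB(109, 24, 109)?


R = 109 → 6D (hex)
G = 24 → 18 (hex)
B = 109 → 6D (hex)
Hex = #6D186D


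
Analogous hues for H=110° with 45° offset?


Base hue: 110°
Left analog: (110 - 45) mod 360 = 65°
Right analog: (110 + 45) mod 360 = 155°
Analogous hues = 65° and 155°


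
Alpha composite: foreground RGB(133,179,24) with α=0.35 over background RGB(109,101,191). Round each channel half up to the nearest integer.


C = α×F + (1-α)×B, with 1-α = 0.65
R: 0.35×133 + 0.65×109 = 46.55 + 70.85 = 117.40 → 117
G: 0.35×179 + 0.65×101 = 62.65 + 65.65 = 128.30 → 128
B: 0.35×24 + 0.65×191 = 8.40 + 124.15 = 132.55 → 133
= RGB(117, 128, 133)


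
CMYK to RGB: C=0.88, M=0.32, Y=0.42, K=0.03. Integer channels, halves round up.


R = 255 × (1-C) × (1-K) = 255 × 0.12 × 0.97 = 29.682 → 30
G = 255 × (1-M) × (1-K) = 255 × 0.68 × 0.97 = 168.198 → 168
B = 255 × (1-Y) × (1-K) = 255 × 0.58 × 0.97 = 143.463 → 143
= RGB(30, 168, 143)


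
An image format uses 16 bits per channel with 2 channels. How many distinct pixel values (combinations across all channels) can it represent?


Total bits = 16 bits/channel × 2 channels = 32 bits
Distinct pixel values = 2^32
= 4,294,967,296 pixel values


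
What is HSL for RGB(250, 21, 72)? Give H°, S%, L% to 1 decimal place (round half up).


Normalize: R'=250/255≈0.9804, G'=21/255≈0.0824, B'=72/255≈0.2824
Max=250/255, Min=21/255, Δ=Max-Min=229/255
L = (Max+Min)/2 = (250+21)/510 = 271/510 = 0.53137… → L = 53.1%
L > 0.5 → S = Δ/(2-Max-Min) = 229/(510-250-21) = 229/239 = 0.95815… → S = 95.8%
(the 1/255 factors cancel in S and H, so raw channel differences can be used)
Max is R' → H = 60 × (((G-B)/Δ) mod 6) = 60 × (((21-72)/229) mod 6)
  (-51)/229 = -0.2227…; negative, so add 6 → 5.7772…
  H = 60 × 5.7772… = 346.637…° → H = 346.6°
= HSL(346.6°, 95.8%, 53.1%)


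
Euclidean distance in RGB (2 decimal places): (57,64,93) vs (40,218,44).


d = √[(R₁-R₂)² + (G₁-G₂)² + (B₁-B₂)²]
d = √[(57-40)² + (64-218)² + (93-44)²]
d = √[289 + 23716 + 2401]
d = √26406
d ≈ 162.50


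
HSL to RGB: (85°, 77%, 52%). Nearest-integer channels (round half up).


H=85°, S=0.77, L=0.52
C = (1-|2L-1|)×S = (1-|0.04|)×0.77 = 0.7392
H' = H/60 = 85/60 ≈ 1.4167; X = C×(1-|H' mod 2 - 1|) = 0.4312
m = L - C/2 = 0.52 - 0.3696 = 0.1504
Sector ⌊H'⌋ = 1 → (R',G',B') = (0.4312, 0.7392, 0.0)
RGB = ((R'+m)×255, (G'+m)×255, (B'+m)×255) = (148.308, 226.848, 38.352)
Round half up → RGB(148, 227, 38)


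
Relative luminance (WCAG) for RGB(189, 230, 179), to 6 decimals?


Linearize each channel (sRGB transfer function): c = v/255; c_lin = c/12.92 if c ≤ 0.04045, else ((c+0.055)/1.055)^2.4
  R: 189/255 ≈ 0.741176 > 0.04045 → ((0.741176+0.055)/1.055)^2.4 ≈ 0.508881
  G: 230/255 ≈ 0.901961 > 0.04045 → ((0.901961+0.055)/1.055)^2.4 ≈ 0.791298
  B: 179/255 ≈ 0.701961 > 0.04045 → ((0.701961+0.055)/1.055)^2.4 ≈ 0.450786
R_lin = 0.508881, G_lin = 0.791298, B_lin = 0.450786
L = 0.2126×R + 0.7152×G + 0.0722×B
L = 0.2126×0.508881 + 0.7152×0.791298 + 0.0722×0.450786
L ≈ 0.706671


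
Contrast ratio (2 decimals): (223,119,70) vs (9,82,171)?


Linearize each sRGB channel c=v/255: c/12.92 if c ≤ 0.04045 else ((c+0.055)/1.055)^2.4
L = 0.2126×R_lin + 0.7152×G_lin + 0.0722×B_lin
Color 1 (223,119,70):
  R=223: 223/255≈0.8745 > 0.04045 → ((0.8745+0.055)/1.055)^2.4 ≈ 0.73791
  G=119: 119/255≈0.4667 > 0.04045 → ((0.4667+0.055)/1.055)^2.4 ≈ 0.18447
  B=70: 70/255≈0.2745 > 0.04045 → ((0.2745+0.055)/1.055)^2.4 ≈ 0.06125
  L1 = 0.2126×0.73791 + 0.7152×0.18447 + 0.0722×0.06125 ≈ 0.29324
Color 2 (9,82,171):
  R=9: 9/255≈0.0353 ≤ 0.04045 → 0.0353/12.92 ≈ 0.00273
  G=82: 82/255≈0.3216 > 0.04045 → ((0.3216+0.055)/1.055)^2.4 ≈ 0.08438
  B=171: 171/255≈0.6706 > 0.04045 → ((0.6706+0.055)/1.055)^2.4 ≈ 0.40724
  L2 = 0.2126×0.00273 + 0.7152×0.08438 + 0.0722×0.40724 ≈ 0.09033
Lighter = 0.29324, Darker = 0.09033
Ratio = (L_lighter + 0.05) / (L_darker + 0.05)
Ratio = (0.29324 + 0.05) / (0.09033 + 0.05) = 0.34324 / 0.14033 ≈ 2.4459
Ratio ≈ 2.45:1


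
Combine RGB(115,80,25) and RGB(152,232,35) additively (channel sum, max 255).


Additive: each channel = min(255, C₁+C₂)
R: 115+152 = 267 → 255
G: 80+232 = 312 → 255
B: 25+35 = 60 → 60
= RGB(255, 255, 60)


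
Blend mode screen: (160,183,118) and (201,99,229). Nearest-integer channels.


Screen: C = 255 - (255-A)×(255-B)/255, rounded to nearest integer
R: 255 - (255-160)×(255-201)/255 = 255 - 5130/255 ≈ 255 - 20.118 = 234.882 → 235
G: 255 - (255-183)×(255-99)/255 = 255 - 11232/255 ≈ 255 - 44.047 = 210.953 → 211
B: 255 - (255-118)×(255-229)/255 = 255 - 3562/255 ≈ 255 - 13.969 = 241.031 → 241
= RGB(235, 211, 241)


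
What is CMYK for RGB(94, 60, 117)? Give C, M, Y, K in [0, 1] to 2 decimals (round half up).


R'=94/255≈0.3686, G'=60/255≈0.2353, B'=117/255≈0.4588
K = 1 - max(R',G',B') = 1 - 117/255 = 138/255 = 0.54117… → 0.54
(1-R'-K)/(1-K) simplifies to (max-R)/max with max = 117:
C = (117-94)/117 = 23/117 = 0.19658… → 0.20
M = (117-60)/117 = 57/117 = 0.48717… → 0.49
Y = (117-117)/117 = 0/117 = 0 → 0.00
= CMYK(0.20, 0.49, 0.00, 0.54)


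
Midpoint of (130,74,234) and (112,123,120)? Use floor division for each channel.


Midpoint: each channel = ⌊(C₁+C₂)/2⌋
R: ⌊(130+112)/2⌋ = 121
G: ⌊(74+123)/2⌋ = 98
B: ⌊(234+120)/2⌋ = 177
= RGB(121, 98, 177)


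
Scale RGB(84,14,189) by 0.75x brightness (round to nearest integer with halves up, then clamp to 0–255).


Multiply each channel by 0.75, round half up, clamp to [0, 255]
R: 84×0.75 = 63
G: 14×0.75 = 10.5 → round → 11
B: 189×0.75 = 141.75 → round → 142
= RGB(63, 11, 142)


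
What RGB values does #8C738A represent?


8C → 140 (R)
73 → 115 (G)
8A → 138 (B)
= RGB(140, 115, 138)


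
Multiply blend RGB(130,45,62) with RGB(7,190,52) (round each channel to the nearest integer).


Multiply: C = A×B/255, rounded to nearest integer
R: 130×7/255 = 910/255 ≈ 3.569 → 4
G: 45×190/255 = 8550/255 ≈ 33.529 → 34
B: 62×52/255 = 3224/255 ≈ 12.643 → 13
= RGB(4, 34, 13)


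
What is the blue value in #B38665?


Color: #B38665
R = B3 = 179
G = 86 = 134
B = 65 = 101
Blue = 101


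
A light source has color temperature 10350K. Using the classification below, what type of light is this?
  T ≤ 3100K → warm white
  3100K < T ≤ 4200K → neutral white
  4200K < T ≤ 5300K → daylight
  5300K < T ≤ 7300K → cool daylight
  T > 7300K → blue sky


Temperature: 10350K
10350K > 7300K → blue sky
Classification: blue sky


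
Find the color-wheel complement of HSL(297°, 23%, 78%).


Complement = opposite side of color wheel = hue + 180°
H' = (297 + 180) mod 360 = 117°
S and L unchanged.
= HSL(117°, 23%, 78%)


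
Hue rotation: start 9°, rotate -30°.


New hue = (H + rotation) mod 360
New hue = (9 -30) mod 360
= -21 mod 360
= 339°


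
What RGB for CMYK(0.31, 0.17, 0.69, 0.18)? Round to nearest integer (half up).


R = 255 × (1-C) × (1-K) = 255 × 0.69 × 0.82 = 144.279 → 144
G = 255 × (1-M) × (1-K) = 255 × 0.83 × 0.82 = 173.553 → 174
B = 255 × (1-Y) × (1-K) = 255 × 0.31 × 0.82 = 64.821 → 65
= RGB(144, 174, 65)


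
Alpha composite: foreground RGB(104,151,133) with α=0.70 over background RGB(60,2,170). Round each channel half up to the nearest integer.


C = α×F + (1-α)×B, with 1-α = 0.30
R: 0.70×104 + 0.30×60 = 72.80 + 18.00 = 90.80 → 91
G: 0.70×151 + 0.30×2 = 105.70 + 0.60 = 106.30 → 106
B: 0.70×133 + 0.30×170 = 93.10 + 51.00 = 144.10 → 144
= RGB(91, 106, 144)


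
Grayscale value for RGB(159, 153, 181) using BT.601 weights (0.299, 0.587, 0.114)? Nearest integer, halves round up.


Gray = 0.299×R + 0.587×G + 0.114×B
Gray = 0.299×159 + 0.587×153 + 0.114×181
Gray = 47.541 + 89.811 + 20.634
Gray = 157.986 → round half up → 158
Gray = 158


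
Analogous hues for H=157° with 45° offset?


Base hue: 157°
Left analog: (157 - 45) mod 360 = 112°
Right analog: (157 + 45) mod 360 = 202°
Analogous hues = 112° and 202°


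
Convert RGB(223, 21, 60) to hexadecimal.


R = 223 → DF (hex)
G = 21 → 15 (hex)
B = 60 → 3C (hex)
Hex = #DF153C


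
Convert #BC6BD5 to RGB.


BC → 188 (R)
6B → 107 (G)
D5 → 213 (B)
= RGB(188, 107, 213)


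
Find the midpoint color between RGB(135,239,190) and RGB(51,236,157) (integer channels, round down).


Midpoint: each channel = ⌊(C₁+C₂)/2⌋
R: ⌊(135+51)/2⌋ = 93
G: ⌊(239+236)/2⌋ = 237
B: ⌊(190+157)/2⌋ = 173
= RGB(93, 237, 173)


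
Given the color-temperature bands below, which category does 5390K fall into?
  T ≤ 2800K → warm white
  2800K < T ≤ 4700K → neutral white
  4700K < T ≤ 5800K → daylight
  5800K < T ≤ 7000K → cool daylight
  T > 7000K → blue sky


Temperature: 5390K
4700K < 5390K ≤ 5800K → daylight
Classification: daylight


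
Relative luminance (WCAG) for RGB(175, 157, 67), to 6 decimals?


Linearize each channel (sRGB transfer function): c = v/255; c_lin = c/12.92 if c ≤ 0.04045, else ((c+0.055)/1.055)^2.4
  R: 175/255 ≈ 0.686275 > 0.04045 → ((0.686275+0.055)/1.055)^2.4 ≈ 0.428690
  G: 157/255 ≈ 0.615686 > 0.04045 → ((0.615686+0.055)/1.055)^2.4 ≈ 0.337164
  B: 67/255 ≈ 0.262745 > 0.04045 → ((0.262745+0.055)/1.055)^2.4 ≈ 0.056128
R_lin = 0.428690, G_lin = 0.337164, B_lin = 0.056128
L = 0.2126×R + 0.7152×G + 0.0722×B
L = 0.2126×0.428690 + 0.7152×0.337164 + 0.0722×0.056128
L ≈ 0.336331


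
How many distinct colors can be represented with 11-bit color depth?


Colors = 2^bits = 2^11
= 2,048 colors


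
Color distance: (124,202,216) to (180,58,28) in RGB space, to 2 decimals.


d = √[(R₁-R₂)² + (G₁-G₂)² + (B₁-B₂)²]
d = √[(124-180)² + (202-58)² + (216-28)²]
d = √[3136 + 20736 + 35344]
d = √59216
d ≈ 243.34


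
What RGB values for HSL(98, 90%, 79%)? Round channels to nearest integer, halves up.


H=98°, S=0.90, L=0.79
C = (1-|2L-1|)×S = (1-|0.58|)×0.90 = 0.378
H' = H/60 = 98/60 ≈ 1.6333; X = C×(1-|H' mod 2 - 1|) = 0.1386
m = L - C/2 = 0.79 - 0.189 = 0.601
Sector ⌊H'⌋ = 1 → (R',G',B') = (0.1386, 0.378, 0.0)
RGB = ((R'+m)×255, (G'+m)×255, (B'+m)×255) = (188.598, 249.645, 153.255)
Round half up → RGB(189, 250, 153)


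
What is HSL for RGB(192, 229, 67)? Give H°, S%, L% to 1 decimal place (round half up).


Normalize: R'=192/255≈0.7529, G'=229/255≈0.8980, B'=67/255≈0.2627
Max=229/255, Min=67/255, Δ=Max-Min=162/255
L = (Max+Min)/2 = (229+67)/510 = 296/510 = 0.58039… → L = 58.0%
L > 0.5 → S = Δ/(2-Max-Min) = 162/(510-229-67) = 162/214 = 0.75700… → S = 75.7%
(the 1/255 factors cancel in S and H, so raw channel differences can be used)
Max is G' → H = 60 × ((B-R)/Δ + 2) = 60 × ((67-192)/162 + 2)
  -125/162 + 2 = -0.7716… + 2 = 1.2283…
  H = 60 × 1.2283… = 73.703…° → H = 73.7°
= HSL(73.7°, 75.7%, 58.0%)


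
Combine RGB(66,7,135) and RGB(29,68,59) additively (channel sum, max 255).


Additive: each channel = min(255, C₁+C₂)
R: 66+29 = 95 → 95
G: 7+68 = 75 → 75
B: 135+59 = 194 → 194
= RGB(95, 75, 194)


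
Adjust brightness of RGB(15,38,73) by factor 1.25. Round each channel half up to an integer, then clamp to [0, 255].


Multiply each channel by 1.25, round half up, clamp to [0, 255]
R: 15×1.25 = 18.75 → round → 19
G: 38×1.25 = 47.5 → round → 48
B: 73×1.25 = 91.25 → round → 91
= RGB(19, 48, 91)


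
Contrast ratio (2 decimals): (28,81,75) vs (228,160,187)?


Linearize each sRGB channel c=v/255: c/12.92 if c ≤ 0.04045 else ((c+0.055)/1.055)^2.4
L = 0.2126×R_lin + 0.7152×G_lin + 0.0722×B_lin
Color 1 (28,81,75):
  R=28: 28/255≈0.1098 > 0.04045 → ((0.1098+0.055)/1.055)^2.4 ≈ 0.01161
  G=81: 81/255≈0.3176 > 0.04045 → ((0.3176+0.055)/1.055)^2.4 ≈ 0.08228
  B=75: 75/255≈0.2941 > 0.04045 → ((0.2941+0.055)/1.055)^2.4 ≈ 0.07036
  L1 = 0.2126×0.01161 + 0.7152×0.08228 + 0.0722×0.07036 ≈ 0.06640
Color 2 (228,160,187):
  R=228: 228/255≈0.8941 > 0.04045 → ((0.8941+0.055)/1.055)^2.4 ≈ 0.77582
  G=160: 160/255≈0.6275 > 0.04045 → ((0.6275+0.055)/1.055)^2.4 ≈ 0.35153
  B=187: 187/255≈0.7333 > 0.04045 → ((0.7333+0.055)/1.055)^2.4 ≈ 0.49693
  L2 = 0.2126×0.77582 + 0.7152×0.35153 + 0.0722×0.49693 ≈ 0.45223
Lighter = 0.45223, Darker = 0.06640
Ratio = (L_lighter + 0.05) / (L_darker + 0.05)
Ratio = (0.45223 + 0.05) / (0.06640 + 0.05) = 0.50223 / 0.11640 ≈ 4.3148
Ratio ≈ 4.31:1


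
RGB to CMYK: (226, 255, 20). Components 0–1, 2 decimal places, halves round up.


R'=226/255≈0.8863, G'=255/255≈1.0000, B'=20/255≈0.0784
K = 1 - max(R',G',B') = 1 - 255/255 = 0/255 = 0 → 0.00
(1-R'-K)/(1-K) simplifies to (max-R)/max with max = 255:
C = (255-226)/255 = 29/255 = 0.11372… → 0.11
M = (255-255)/255 = 0/255 = 0 → 0.00
Y = (255-20)/255 = 235/255 = 0.92156… → 0.92
= CMYK(0.11, 0.00, 0.92, 0.00)


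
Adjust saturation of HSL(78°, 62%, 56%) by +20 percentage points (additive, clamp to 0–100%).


Original S = 62%
Adjustment = +20 percentage points
New S = 62 + (20) = 82
Clamp to [0, 100] → 82
= HSL(78°, 82%, 56%)


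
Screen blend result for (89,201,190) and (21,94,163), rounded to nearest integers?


Screen: C = 255 - (255-A)×(255-B)/255, rounded to nearest integer
R: 255 - (255-89)×(255-21)/255 = 255 - 38844/255 ≈ 255 - 152.329 = 102.671 → 103
G: 255 - (255-201)×(255-94)/255 = 255 - 8694/255 ≈ 255 - 34.094 = 220.906 → 221
B: 255 - (255-190)×(255-163)/255 = 255 - 5980/255 ≈ 255 - 23.451 = 231.549 → 232
= RGB(103, 221, 232)


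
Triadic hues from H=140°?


Triadic: equally spaced at 120° intervals
H1 = 140°
H2 = (140 + 120) mod 360 = 260°
H3 = (140 + 240) mod 360 = 20°
Triadic = 140°, 260°, 20°


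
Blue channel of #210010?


Color: #210010
R = 21 = 33
G = 00 = 0
B = 10 = 16
Blue = 16


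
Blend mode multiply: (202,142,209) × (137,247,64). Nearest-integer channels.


Multiply: C = A×B/255, rounded to nearest integer
R: 202×137/255 = 27674/255 ≈ 108.525 → 109
G: 142×247/255 = 35074/255 ≈ 137.545 → 138
B: 209×64/255 = 13376/255 ≈ 52.455 → 52
= RGB(109, 138, 52)


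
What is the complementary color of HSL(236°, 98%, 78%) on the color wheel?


Complement = opposite side of color wheel = hue + 180°
H' = (236 + 180) mod 360 = 56°
S and L unchanged.
= HSL(56°, 98%, 78%)


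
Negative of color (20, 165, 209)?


Invert: (255-R, 255-G, 255-B)
R: 255-20 = 235
G: 255-165 = 90
B: 255-209 = 46
= RGB(235, 90, 46)


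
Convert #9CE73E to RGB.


9C → 156 (R)
E7 → 231 (G)
3E → 62 (B)
= RGB(156, 231, 62)


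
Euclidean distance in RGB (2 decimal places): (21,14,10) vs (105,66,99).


d = √[(R₁-R₂)² + (G₁-G₂)² + (B₁-B₂)²]
d = √[(21-105)² + (14-66)² + (10-99)²]
d = √[7056 + 2704 + 7921]
d = √17681
d ≈ 132.97


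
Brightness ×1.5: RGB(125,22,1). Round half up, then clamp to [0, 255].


Multiply each channel by 1.5, round half up, clamp to [0, 255]
R: 125×1.5 = 187.5 → round → 188
G: 22×1.5 = 33
B: 1×1.5 = 1.5 → round → 2
= RGB(188, 33, 2)


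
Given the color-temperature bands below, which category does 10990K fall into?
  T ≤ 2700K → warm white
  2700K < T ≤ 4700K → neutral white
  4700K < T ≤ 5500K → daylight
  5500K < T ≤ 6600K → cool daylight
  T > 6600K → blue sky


Temperature: 10990K
10990K > 6600K → blue sky
Classification: blue sky


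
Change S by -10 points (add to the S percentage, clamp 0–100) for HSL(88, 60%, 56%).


Original S = 60%
Adjustment = -10 percentage points
New S = 60 + (-10) = 50
Clamp to [0, 100] → 50
= HSL(88°, 50%, 56%)


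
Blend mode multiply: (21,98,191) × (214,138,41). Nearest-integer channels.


Multiply: C = A×B/255, rounded to nearest integer
R: 21×214/255 = 4494/255 ≈ 17.624 → 18
G: 98×138/255 = 13524/255 ≈ 53.035 → 53
B: 191×41/255 = 7831/255 ≈ 30.710 → 31
= RGB(18, 53, 31)


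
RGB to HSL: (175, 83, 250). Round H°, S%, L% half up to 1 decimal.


Normalize: R'=175/255≈0.6863, G'=83/255≈0.3255, B'=250/255≈0.9804
Max=250/255, Min=83/255, Δ=Max-Min=167/255
L = (Max+Min)/2 = (250+83)/510 = 333/510 = 0.65294… → L = 65.3%
L > 0.5 → S = Δ/(2-Max-Min) = 167/(510-250-83) = 167/177 = 0.94350… → S = 94.4%
(the 1/255 factors cancel in S and H, so raw channel differences can be used)
Max is B' → H = 60 × ((R-G)/Δ + 4) = 60 × ((175-83)/167 + 4)
  92/167 + 4 = 0.5508… + 4 = 4.5508…
  H = 60 × 4.5508… = 273.053…° → H = 273.1°
= HSL(273.1°, 94.4%, 65.3%)


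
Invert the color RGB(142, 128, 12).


Invert: (255-R, 255-G, 255-B)
R: 255-142 = 113
G: 255-128 = 127
B: 255-12 = 243
= RGB(113, 127, 243)


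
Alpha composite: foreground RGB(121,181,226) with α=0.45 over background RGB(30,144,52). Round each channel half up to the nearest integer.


C = α×F + (1-α)×B, with 1-α = 0.55
R: 0.45×121 + 0.55×30 = 54.45 + 16.50 = 70.95 → 71
G: 0.45×181 + 0.55×144 = 81.45 + 79.20 = 160.65 → 161
B: 0.45×226 + 0.55×52 = 101.70 + 28.60 = 130.30 → 130
= RGB(71, 161, 130)


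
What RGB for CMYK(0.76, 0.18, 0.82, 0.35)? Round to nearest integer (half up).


R = 255 × (1-C) × (1-K) = 255 × 0.24 × 0.65 = 39.78 → 40
G = 255 × (1-M) × (1-K) = 255 × 0.82 × 0.65 = 135.915 → 136
B = 255 × (1-Y) × (1-K) = 255 × 0.18 × 0.65 = 29.835 → 30
= RGB(40, 136, 30)


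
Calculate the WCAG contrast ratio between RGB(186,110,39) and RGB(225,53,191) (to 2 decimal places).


Linearize each sRGB channel c=v/255: c/12.92 if c ≤ 0.04045 else ((c+0.055)/1.055)^2.4
L = 0.2126×R_lin + 0.7152×G_lin + 0.0722×B_lin
Color 1 (186,110,39):
  R=186: 186/255≈0.7294 > 0.04045 → ((0.7294+0.055)/1.055)^2.4 ≈ 0.49102
  G=110: 110/255≈0.4314 > 0.04045 → ((0.4314+0.055)/1.055)^2.4 ≈ 0.15593
  B=39: 39/255≈0.1529 > 0.04045 → ((0.1529+0.055)/1.055)^2.4 ≈ 0.02029
  L1 = 0.2126×0.49102 + 0.7152×0.15593 + 0.0722×0.02029 ≈ 0.21737
Color 2 (225,53,191):
  R=225: 225/255≈0.8824 > 0.04045 → ((0.8824+0.055)/1.055)^2.4 ≈ 0.75294
  G=53: 53/255≈0.2078 > 0.04045 → ((0.2078+0.055)/1.055)^2.4 ≈ 0.03560
  B=191: 191/255≈0.7490 > 0.04045 → ((0.7490+0.055)/1.055)^2.4 ≈ 0.52100
  L2 = 0.2126×0.75294 + 0.7152×0.03560 + 0.0722×0.52100 ≈ 0.22315
Lighter = 0.22315, Darker = 0.21737
Ratio = (L_lighter + 0.05) / (L_darker + 0.05)
Ratio = (0.22315 + 0.05) / (0.21737 + 0.05) = 0.27315 / 0.26737 ≈ 1.0216
Ratio ≈ 1.02:1


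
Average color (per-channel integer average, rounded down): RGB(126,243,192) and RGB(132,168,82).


Midpoint: each channel = ⌊(C₁+C₂)/2⌋
R: ⌊(126+132)/2⌋ = 129
G: ⌊(243+168)/2⌋ = 205
B: ⌊(192+82)/2⌋ = 137
= RGB(129, 205, 137)


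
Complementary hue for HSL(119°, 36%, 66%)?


Complement = opposite side of color wheel = hue + 180°
H' = (119 + 180) mod 360 = 299°
S and L unchanged.
= HSL(299°, 36%, 66%)


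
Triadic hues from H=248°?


Triadic: equally spaced at 120° intervals
H1 = 248°
H2 = (248 + 120) mod 360 = 8°
H3 = (248 + 240) mod 360 = 128°
Triadic = 248°, 8°, 128°


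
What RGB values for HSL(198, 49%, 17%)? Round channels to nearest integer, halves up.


H=198°, S=0.49, L=0.17
C = (1-|2L-1|)×S = (1-|-0.66|)×0.49 = 0.1666
H' = H/60 = 198/60 ≈ 3.3000; X = C×(1-|H' mod 2 - 1|) = 0.11662
m = L - C/2 = 0.17 - 0.0833 = 0.0867
Sector ⌊H'⌋ = 3 → (R',G',B') = (0.0, 0.11662, 0.1666)
RGB = ((R'+m)×255, (G'+m)×255, (B'+m)×255) = (22.1085, 51.8466, 64.5915)
Round half up → RGB(22, 52, 65)


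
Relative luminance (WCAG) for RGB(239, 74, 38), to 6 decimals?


Linearize each channel (sRGB transfer function): c = v/255; c_lin = c/12.92 if c ≤ 0.04045, else ((c+0.055)/1.055)^2.4
  R: 239/255 ≈ 0.937255 > 0.04045 → ((0.937255+0.055)/1.055)^2.4 ≈ 0.863157
  G: 74/255 ≈ 0.290196 > 0.04045 → ((0.290196+0.055)/1.055)^2.4 ≈ 0.068478
  B: 38/255 ≈ 0.149020 > 0.04045 → ((0.149020+0.055)/1.055)^2.4 ≈ 0.019382
R_lin = 0.863157, G_lin = 0.068478, B_lin = 0.019382
L = 0.2126×R + 0.7152×G + 0.0722×B
L = 0.2126×0.863157 + 0.7152×0.068478 + 0.0722×0.019382
L ≈ 0.233882


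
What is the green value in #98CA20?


Color: #98CA20
R = 98 = 152
G = CA = 202
B = 20 = 32
Green = 202


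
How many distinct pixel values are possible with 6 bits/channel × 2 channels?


Total bits = 6 bits/channel × 2 channels = 12 bits
Distinct pixel values = 2^12
= 4,096 pixel values


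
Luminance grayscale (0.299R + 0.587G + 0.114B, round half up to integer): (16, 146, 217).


Gray = 0.299×R + 0.587×G + 0.114×B
Gray = 0.299×16 + 0.587×146 + 0.114×217
Gray = 4.784 + 85.702 + 24.738
Gray = 115.224 → round half up → 115
Gray = 115


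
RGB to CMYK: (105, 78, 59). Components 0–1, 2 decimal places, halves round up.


R'=105/255≈0.4118, G'=78/255≈0.3059, B'=59/255≈0.2314
K = 1 - max(R',G',B') = 1 - 105/255 = 150/255 = 0.58823… → 0.59
(1-R'-K)/(1-K) simplifies to (max-R)/max with max = 105:
C = (105-105)/105 = 0/105 = 0 → 0.00
M = (105-78)/105 = 27/105 = 0.25714… → 0.26
Y = (105-59)/105 = 46/105 = 0.43809… → 0.44
= CMYK(0.00, 0.26, 0.44, 0.59)


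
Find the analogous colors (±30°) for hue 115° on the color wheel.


Base hue: 115°
Left analog: (115 - 30) mod 360 = 85°
Right analog: (115 + 30) mod 360 = 145°
Analogous hues = 85° and 145°


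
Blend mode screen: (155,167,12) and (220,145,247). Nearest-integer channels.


Screen: C = 255 - (255-A)×(255-B)/255, rounded to nearest integer
R: 255 - (255-155)×(255-220)/255 = 255 - 3500/255 ≈ 255 - 13.725 = 241.275 → 241
G: 255 - (255-167)×(255-145)/255 = 255 - 9680/255 ≈ 255 - 37.961 = 217.039 → 217
B: 255 - (255-12)×(255-247)/255 = 255 - 1944/255 ≈ 255 - 7.624 = 247.376 → 247
= RGB(241, 217, 247)


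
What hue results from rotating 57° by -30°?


New hue = (H + rotation) mod 360
New hue = (57 -30) mod 360
= 27 mod 360
= 27°


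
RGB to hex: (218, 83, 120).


R = 218 → DA (hex)
G = 83 → 53 (hex)
B = 120 → 78 (hex)
Hex = #DA5378


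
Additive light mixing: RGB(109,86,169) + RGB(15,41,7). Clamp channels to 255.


Additive: each channel = min(255, C₁+C₂)
R: 109+15 = 124 → 124
G: 86+41 = 127 → 127
B: 169+7 = 176 → 176
= RGB(124, 127, 176)


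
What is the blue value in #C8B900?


Color: #C8B900
R = C8 = 200
G = B9 = 185
B = 00 = 0
Blue = 0


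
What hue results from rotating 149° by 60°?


New hue = (H + rotation) mod 360
New hue = (149 + 60) mod 360
= 209 mod 360
= 209°


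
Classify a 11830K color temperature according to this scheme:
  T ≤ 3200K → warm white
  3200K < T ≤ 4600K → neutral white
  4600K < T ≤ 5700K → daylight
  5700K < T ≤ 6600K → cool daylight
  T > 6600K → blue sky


Temperature: 11830K
11830K > 6600K → blue sky
Classification: blue sky


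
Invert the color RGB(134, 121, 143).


Invert: (255-R, 255-G, 255-B)
R: 255-134 = 121
G: 255-121 = 134
B: 255-143 = 112
= RGB(121, 134, 112)


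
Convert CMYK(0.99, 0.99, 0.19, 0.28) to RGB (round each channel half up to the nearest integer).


R = 255 × (1-C) × (1-K) = 255 × 0.01 × 0.72 = 1.836 → 2
G = 255 × (1-M) × (1-K) = 255 × 0.01 × 0.72 = 1.836 → 2
B = 255 × (1-Y) × (1-K) = 255 × 0.81 × 0.72 = 148.716 → 149
= RGB(2, 2, 149)


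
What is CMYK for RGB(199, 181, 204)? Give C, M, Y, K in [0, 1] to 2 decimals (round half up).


R'=199/255≈0.7804, G'=181/255≈0.7098, B'=204/255≈0.8000
K = 1 - max(R',G',B') = 1 - 204/255 = 51/255 = 0.2 → 0.20
(1-R'-K)/(1-K) simplifies to (max-R)/max with max = 204:
C = (204-199)/204 = 5/204 = 0.02450… → 0.02
M = (204-181)/204 = 23/204 = 0.11274… → 0.11
Y = (204-204)/204 = 0/204 = 0 → 0.00
= CMYK(0.02, 0.11, 0.00, 0.20)


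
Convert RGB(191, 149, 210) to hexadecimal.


R = 191 → BF (hex)
G = 149 → 95 (hex)
B = 210 → D2 (hex)
Hex = #BF95D2


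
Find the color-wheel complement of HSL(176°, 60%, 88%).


Complement = opposite side of color wheel = hue + 180°
H' = (176 + 180) mod 360 = 356°
S and L unchanged.
= HSL(356°, 60%, 88%)


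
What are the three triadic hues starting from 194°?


Triadic: equally spaced at 120° intervals
H1 = 194°
H2 = (194 + 120) mod 360 = 314°
H3 = (194 + 240) mod 360 = 74°
Triadic = 194°, 314°, 74°


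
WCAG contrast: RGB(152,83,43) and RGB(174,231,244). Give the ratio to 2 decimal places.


Linearize each sRGB channel c=v/255: c/12.92 if c ≤ 0.04045 else ((c+0.055)/1.055)^2.4
L = 0.2126×R_lin + 0.7152×G_lin + 0.0722×B_lin
Color 1 (152,83,43):
  R=152: 152/255≈0.5961 > 0.04045 → ((0.5961+0.055)/1.055)^2.4 ≈ 0.31399
  G=83: 83/255≈0.3255 > 0.04045 → ((0.3255+0.055)/1.055)^2.4 ≈ 0.08650
  B=43: 43/255≈0.1686 > 0.04045 → ((0.1686+0.055)/1.055)^2.4 ≈ 0.02416
  L1 = 0.2126×0.31399 + 0.7152×0.08650 + 0.0722×0.02416 ≈ 0.13036
Color 2 (174,231,244):
  R=174: 174/255≈0.6824 > 0.04045 → ((0.6824+0.055)/1.055)^2.4 ≈ 0.42327
  G=231: 231/255≈0.9059 > 0.04045 → ((0.9059+0.055)/1.055)^2.4 ≈ 0.79910
  B=244: 244/255≈0.9569 > 0.04045 → ((0.9569+0.055)/1.055)^2.4 ≈ 0.90466
  L2 = 0.2126×0.42327 + 0.7152×0.79910 + 0.0722×0.90466 ≈ 0.72682
Lighter = 0.72682, Darker = 0.13036
Ratio = (L_lighter + 0.05) / (L_darker + 0.05)
Ratio = (0.72682 + 0.05) / (0.13036 + 0.05) = 0.77682 / 0.18036 ≈ 4.3070
Ratio ≈ 4.31:1
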